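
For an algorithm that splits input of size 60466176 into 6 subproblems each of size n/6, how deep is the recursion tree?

For divide and conquer with division factor 6:

Problem sizes at each level:
Level 0: 60466176
Level 1: 10077696
Level 2: 1679616
Level 3: 279936
Level 4: 46656
Level 5: 7776
Level 6: 1296
Level 7: 216
Level 8: 36
Level 9: 6
Level 10: 1

The root is level 0 and the size-1 base case is level 10 (the tree spans levels 0 through 10, i.e. 11 levels counting the root), so the depth is the number of divisions: log_6(60466176) = 10

The recursion tree depth is log_6(60466176) = 10. At each level, the problem size is divided by 6, so it takes 10 divisions to reduce to a base case of size 1. The algorithm makes 6 recursive calls at each level.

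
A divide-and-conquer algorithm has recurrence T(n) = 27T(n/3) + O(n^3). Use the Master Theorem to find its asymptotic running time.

Master Theorem for T(n) = 27T(n/3) + O(n^3):

a = 27, b = 3, c = 3
log_b(a) = log_3(27) = 3.0000

Case 2: c = 3 = log_3(27) = 3.0000
T(n) = O(n^3 log n) = O(n^3 log n)

For T(n) = 27T(n/3) + O(n^3): log_3(27) = 3.0000. This is Case 2 of the Master Theorem (c = log_b(a), equal work at all levels), giving O(n^3 log n).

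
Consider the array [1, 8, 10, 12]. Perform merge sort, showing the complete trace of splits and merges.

Merge sort trace:

Split: [1, 8, 10, 12] -> [1, 8] and [10, 12]
  Split: [1, 8] -> [1] and [8]
  Merge: [1] + [8] -> [1, 8]
  Split: [10, 12] -> [10] and [12]
  Merge: [10] + [12] -> [10, 12]
Merge: [1, 8] + [10, 12] -> [1, 8, 10, 12]

Final sorted array: [1, 8, 10, 12]

The merge sort proceeds by recursively splitting the array and merging sorted halves.
After all merges, the sorted array is [1, 8, 10, 12].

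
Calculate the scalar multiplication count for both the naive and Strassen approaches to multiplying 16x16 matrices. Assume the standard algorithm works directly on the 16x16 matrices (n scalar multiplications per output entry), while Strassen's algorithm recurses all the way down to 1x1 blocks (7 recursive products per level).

Matrix multiplication for 16x16 matrices:

Standard algorithm: 16^3 = 4096 multiplications
Strassen's algorithm: 7^(log2(16)) = 7^4 = 2401 multiplications
Savings: 4096 - 2401 = 1695 multiplications

Standard: 4096 multiplications (16^3). Strassen: 2401 multiplications (7^4). Strassen reduces 8 recursive multiplications to 7 at each level.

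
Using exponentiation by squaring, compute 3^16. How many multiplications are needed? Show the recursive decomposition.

Computing 3^16 by squaring (build up from 3^1; each line after the first costs one multiplication):

3^1 = 3
3^2 = (3^1)^2 = 3^2 = 9
3^4 = (3^2)^2 = 9^2 = 81
3^8 = (3^4)^2 = 81^2 = 6561
3^16 = (3^8)^2 = 6561^2 = 43046721

Result: 43046721
Multiplications needed: 4 (4 lines after 3^1)

3^16 = 43046721. Using exponentiation by squaring, this requires 4 multiplications. The key idea: if the exponent is even, square the half-power; if odd, multiply by the base once.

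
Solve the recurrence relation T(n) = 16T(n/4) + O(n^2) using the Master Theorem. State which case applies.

Master Theorem for T(n) = 16T(n/4) + O(n^2):

a = 16, b = 4, c = 2
log_b(a) = log_4(16) = 2.0000

Case 2: c = 2 = log_4(16) = 2.0000
T(n) = O(n^2 log n) = O(n^2 log n)

For T(n) = 16T(n/4) + O(n^2): log_4(16) = 2.0000. This is Case 2 of the Master Theorem (c = log_b(a), equal work at all levels), giving O(n^2 log n).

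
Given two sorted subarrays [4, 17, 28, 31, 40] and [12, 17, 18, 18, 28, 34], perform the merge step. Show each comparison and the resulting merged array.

Merging process:

Compare 4 vs 12: take 4 from left. Merged: [4]
Compare 17 vs 12: take 12 from right. Merged: [4, 12]
Compare 17 vs 17: take 17 from left. Merged: [4, 12, 17]
Compare 28 vs 17: take 17 from right. Merged: [4, 12, 17, 17]
Compare 28 vs 18: take 18 from right. Merged: [4, 12, 17, 17, 18]
Compare 28 vs 18: take 18 from right. Merged: [4, 12, 17, 17, 18, 18]
Compare 28 vs 28: take 28 from left. Merged: [4, 12, 17, 17, 18, 18, 28]
Compare 31 vs 28: take 28 from right. Merged: [4, 12, 17, 17, 18, 18, 28, 28]
Compare 31 vs 34: take 31 from left. Merged: [4, 12, 17, 17, 18, 18, 28, 28, 31]
Compare 40 vs 34: take 34 from right. Merged: [4, 12, 17, 17, 18, 18, 28, 28, 31, 34]
Append remaining from left: [40]. Merged: [4, 12, 17, 17, 18, 18, 28, 28, 31, 34, 40]

Final merged array: [4, 12, 17, 17, 18, 18, 28, 28, 31, 34, 40]
Total comparisons: 10

The merged array is [4, 12, 17, 17, 18, 18, 28, 28, 31, 34, 40], requiring 10 comparisons. The merge step runs in O(n) time where n is the total number of elements.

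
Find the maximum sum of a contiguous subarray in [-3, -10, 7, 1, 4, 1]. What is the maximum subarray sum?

Using Kadane's algorithm on [-3, -10, 7, 1, 4, 1]:

Scanning through the array:
Position 1 (value -10): max_ending_here = -10, max_so_far = -3
Position 2 (value 7): max_ending_here = 7, max_so_far = 7
Position 3 (value 1): max_ending_here = 8, max_so_far = 8
Position 4 (value 4): max_ending_here = 12, max_so_far = 12
Position 5 (value 1): max_ending_here = 13, max_so_far = 13

Maximum subarray: [7, 1, 4, 1]
Maximum sum: 13

The maximum subarray is [7, 1, 4, 1] with sum 13. This subarray runs from index 2 to index 5.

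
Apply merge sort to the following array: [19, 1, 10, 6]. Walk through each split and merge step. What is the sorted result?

Merge sort trace:

Split: [19, 1, 10, 6] -> [19, 1] and [10, 6]
  Split: [19, 1] -> [19] and [1]
  Merge: [19] + [1] -> [1, 19]
  Split: [10, 6] -> [10] and [6]
  Merge: [10] + [6] -> [6, 10]
Merge: [1, 19] + [6, 10] -> [1, 6, 10, 19]

Final sorted array: [1, 6, 10, 19]

The merge sort proceeds by recursively splitting the array and merging sorted halves.
After all merges, the sorted array is [1, 6, 10, 19].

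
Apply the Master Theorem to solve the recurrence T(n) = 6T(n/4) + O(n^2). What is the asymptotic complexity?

Master Theorem for T(n) = 6T(n/4) + O(n^2):

a = 6, b = 4, c = 2
log_b(a) = log_4(6) = 1.2925

Case 3: c = 2 > log_4(6) = 1.2925
T(n) = O(n^2) = O(n^2)

For T(n) = 6T(n/4) + O(n^2): log_4(6) = 1.2925. This is Case 3 of the Master Theorem (c > log_b(a), work dominated by root), giving O(n^2).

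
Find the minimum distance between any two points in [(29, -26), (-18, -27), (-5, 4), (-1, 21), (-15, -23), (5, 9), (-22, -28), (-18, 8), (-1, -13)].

Computing all pairwise distances among 9 points:

d((29, -26), (-18, -27)) = 47.0106
d((29, -26), (-5, 4)) = 45.3431
d((29, -26), (-1, 21)) = 55.7584
d((29, -26), (-15, -23)) = 44.1022
d((29, -26), (5, 9)) = 42.4382
d((29, -26), (-22, -28)) = 51.0392
d((29, -26), (-18, 8)) = 58.0086
d((29, -26), (-1, -13)) = 32.6956
d((-18, -27), (-5, 4)) = 33.6155
d((-18, -27), (-1, 21)) = 50.9215
d((-18, -27), (-15, -23)) = 5.0
d((-18, -27), (5, 9)) = 42.72
d((-18, -27), (-22, -28)) = 4.1231 <-- minimum
d((-18, -27), (-18, 8)) = 35.0
d((-18, -27), (-1, -13)) = 22.0227
d((-5, 4), (-1, 21)) = 17.4642
d((-5, 4), (-15, -23)) = 28.7924
d((-5, 4), (5, 9)) = 11.1803
d((-5, 4), (-22, -28)) = 36.2353
d((-5, 4), (-18, 8)) = 13.6015
d((-5, 4), (-1, -13)) = 17.4642
d((-1, 21), (-15, -23)) = 46.1736
d((-1, 21), (5, 9)) = 13.4164
d((-1, 21), (-22, -28)) = 53.3104
d((-1, 21), (-18, 8)) = 21.4009
d((-1, 21), (-1, -13)) = 34.0
d((-15, -23), (5, 9)) = 37.7359
d((-15, -23), (-22, -28)) = 8.6023
d((-15, -23), (-18, 8)) = 31.1448
d((-15, -23), (-1, -13)) = 17.2047
d((5, 9), (-22, -28)) = 45.8039
d((5, 9), (-18, 8)) = 23.0217
d((5, 9), (-1, -13)) = 22.8035
d((-22, -28), (-18, 8)) = 36.2215
d((-22, -28), (-1, -13)) = 25.807
d((-18, 8), (-1, -13)) = 27.0185

Closest pair: (-18, -27) and (-22, -28) with distance 4.1231

The closest pair is (-18, -27) and (-22, -28) with Euclidean distance 4.1231. For 9 points, brute-force pairwise comparison is shown above. For large n, the divide-and-conquer algorithm (sort by x, recurse on halves, check the dividing strip) achieves O(n log n).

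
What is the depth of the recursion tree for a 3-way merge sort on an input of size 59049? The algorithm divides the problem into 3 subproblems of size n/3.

For divide and conquer with division factor 3:

Problem sizes at each level:
Level 0: 59049
Level 1: 19683
Level 2: 6561
Level 3: 2187
Level 4: 729
Level 5: 243
Level 6: 81
Level 7: 27
Level 8: 9
Level 9: 3
Level 10: 1

The root is level 0 and the size-1 base case is level 10 (the tree spans levels 0 through 10, i.e. 11 levels counting the root), so the depth is the number of divisions: log_3(59049) = 10

The recursion tree depth is log_3(59049) = 10. At each level, the problem size is divided by 3, so it takes 10 divisions to reduce to a base case of size 1. The algorithm makes 3 recursive calls at each level.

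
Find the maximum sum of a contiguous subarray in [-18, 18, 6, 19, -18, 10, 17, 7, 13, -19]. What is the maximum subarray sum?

Using Kadane's algorithm on [-18, 18, 6, 19, -18, 10, 17, 7, 13, -19]:

Scanning through the array:
Position 1 (value 18): max_ending_here = 18, max_so_far = 18
Position 2 (value 6): max_ending_here = 24, max_so_far = 24
Position 3 (value 19): max_ending_here = 43, max_so_far = 43
Position 4 (value -18): max_ending_here = 25, max_so_far = 43
Position 5 (value 10): max_ending_here = 35, max_so_far = 43
Position 6 (value 17): max_ending_here = 52, max_so_far = 52
Position 7 (value 7): max_ending_here = 59, max_so_far = 59
Position 8 (value 13): max_ending_here = 72, max_so_far = 72
Position 9 (value -19): max_ending_here = 53, max_so_far = 72

Maximum subarray: [18, 6, 19, -18, 10, 17, 7, 13]
Maximum sum: 72

The maximum subarray is [18, 6, 19, -18, 10, 17, 7, 13] with sum 72. This subarray runs from index 1 to index 8.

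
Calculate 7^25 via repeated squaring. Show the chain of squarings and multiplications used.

Computing 7^25 by squaring (build up from 7^1; each line after the first costs one multiplication):

7^1 = 7
7^2 = (7^1)^2 = 7^2 = 49
7^3 = 7 * 7^2 = 7 * 49 = 343
7^6 = (7^3)^2 = 343^2 = 117649
7^12 = (7^6)^2 = 117649^2 = 13841287201
7^24 = (7^12)^2 = 13841287201^2 = 191581231380566414401
7^25 = 7 * 7^24 = 7 * 191581231380566414401 = 1341068619663964900807

Result: 1341068619663964900807
Multiplications needed: 6 (6 lines after 7^1)

7^25 = 1341068619663964900807. Using exponentiation by squaring, this requires 6 multiplications. The key idea: if the exponent is even, square the half-power; if odd, multiply by the base once.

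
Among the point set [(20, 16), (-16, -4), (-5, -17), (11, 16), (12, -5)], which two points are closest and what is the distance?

Computing all pairwise distances among 5 points:

d((20, 16), (-16, -4)) = 41.1825
d((20, 16), (-5, -17)) = 41.4005
d((20, 16), (11, 16)) = 9.0 <-- minimum
d((20, 16), (12, -5)) = 22.4722
d((-16, -4), (-5, -17)) = 17.0294
d((-16, -4), (11, 16)) = 33.6006
d((-16, -4), (12, -5)) = 28.0179
d((-5, -17), (11, 16)) = 36.6742
d((-5, -17), (12, -5)) = 20.8087
d((11, 16), (12, -5)) = 21.0238

Closest pair: (20, 16) and (11, 16) with distance 9.0

The closest pair is (20, 16) and (11, 16) with Euclidean distance 9.0. For 5 points, brute-force pairwise comparison is shown above. For large n, the divide-and-conquer algorithm (sort by x, recurse on halves, check the dividing strip) achieves O(n log n).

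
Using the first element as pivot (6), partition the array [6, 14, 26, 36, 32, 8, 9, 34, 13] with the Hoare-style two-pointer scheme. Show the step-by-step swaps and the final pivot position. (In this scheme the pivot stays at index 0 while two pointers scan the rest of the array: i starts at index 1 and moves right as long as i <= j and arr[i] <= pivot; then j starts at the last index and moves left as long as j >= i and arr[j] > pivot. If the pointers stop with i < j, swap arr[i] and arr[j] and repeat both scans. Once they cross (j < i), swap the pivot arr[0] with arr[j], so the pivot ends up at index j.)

Hoare-style two-pointer partition with pivot = 6:

Initial array: [6, 14, 26, 36, 32, 8, 9, 34, 13]

Pointers start at i = 1, j = 8.
i ends at 1, j ends at 0: the pointers have crossed (j < i), so scanning stops.

j = 0, so swapping arr[0] with arr[j] leaves the pivot at position 0: [6, 14, 26, 36, 32, 8, 9, 34, 13]
Pivot position: 0

After partitioning with pivot 6, the array becomes [6, 14, 26, 36, 32, 8, 9, 34, 13]. The pivot is placed at index 0. All elements to the left of the pivot are <= 6, and all elements to the right are > 6.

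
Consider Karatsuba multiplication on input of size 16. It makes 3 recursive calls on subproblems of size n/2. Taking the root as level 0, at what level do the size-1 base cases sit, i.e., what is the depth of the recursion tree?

For divide and conquer with division factor 2:

Problem sizes at each level:
Level 0: 16
Level 1: 8
Level 2: 4
Level 3: 2
Level 4: 1

The root is level 0 and the size-1 base case is level 4 (the tree spans levels 0 through 4, i.e. 5 levels counting the root), so the depth is the number of divisions: log_2(16) = 4

The recursion tree depth is log_2(16) = 4. At each level, the problem size is divided by 2, so it takes 4 divisions to reduce to a base case of size 1. The algorithm makes 3 recursive calls at each level.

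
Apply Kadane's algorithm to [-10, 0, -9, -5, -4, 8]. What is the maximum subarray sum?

Using Kadane's algorithm on [-10, 0, -9, -5, -4, 8]:

Scanning through the array:
Position 1 (value 0): max_ending_here = 0, max_so_far = 0
Position 2 (value -9): max_ending_here = -9, max_so_far = 0
Position 3 (value -5): max_ending_here = -5, max_so_far = 0
Position 4 (value -4): max_ending_here = -4, max_so_far = 0
Position 5 (value 8): max_ending_here = 8, max_so_far = 8

Maximum subarray: [8]
Maximum sum: 8

The maximum subarray is [8] with sum 8. This subarray runs from index 5 to index 5.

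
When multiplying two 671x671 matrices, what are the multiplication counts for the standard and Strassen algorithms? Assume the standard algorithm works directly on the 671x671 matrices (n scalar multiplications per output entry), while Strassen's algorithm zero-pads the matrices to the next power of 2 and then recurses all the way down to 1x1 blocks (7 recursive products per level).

Matrix multiplication for 671x671 matrices:

Strassen's algorithm requires power-of-2 dimensions. Pad 671x671 to 1024x1024 (next power of 2).

Standard algorithm: 671^3 = 302111711 multiplications
Strassen's algorithm: 7^(log2(1024)) = 7^10 = 282475249 multiplications
Savings: 302111711 - 282475249 = 19636462 multiplications

Standard: 302111711 multiplications (671^3). Strassen: 282475249 multiplications (7^10, after padding to 1024x1024). Strassen reduces 8 recursive multiplications to 7 at each level.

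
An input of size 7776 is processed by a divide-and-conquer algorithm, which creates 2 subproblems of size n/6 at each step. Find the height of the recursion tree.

For divide and conquer with division factor 6:

Problem sizes at each level:
Level 0: 7776
Level 1: 1296
Level 2: 216
Level 3: 36
Level 4: 6
Level 5: 1

The root is level 0 and the size-1 base case is level 5 (the tree spans levels 0 through 5, i.e. 6 levels counting the root), so the depth is the number of divisions: log_6(7776) = 5

The recursion tree depth is log_6(7776) = 5. At each level, the problem size is divided by 6, so it takes 5 divisions to reduce to a base case of size 1. The algorithm makes 2 recursive calls at each level.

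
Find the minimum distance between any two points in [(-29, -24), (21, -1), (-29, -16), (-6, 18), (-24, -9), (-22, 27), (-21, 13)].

Computing all pairwise distances among 7 points:

d((-29, -24), (21, -1)) = 55.0364
d((-29, -24), (-29, -16)) = 8.0 <-- minimum
d((-29, -24), (-6, 18)) = 47.8853
d((-29, -24), (-24, -9)) = 15.8114
d((-29, -24), (-22, 27)) = 51.4782
d((-29, -24), (-21, 13)) = 37.855
d((21, -1), (-29, -16)) = 52.2015
d((21, -1), (-6, 18)) = 33.0151
d((21, -1), (-24, -9)) = 45.7056
d((21, -1), (-22, 27)) = 51.3128
d((21, -1), (-21, 13)) = 44.2719
d((-29, -16), (-6, 18)) = 41.0488
d((-29, -16), (-24, -9)) = 8.6023
d((-29, -16), (-22, 27)) = 43.566
d((-29, -16), (-21, 13)) = 30.0832
d((-6, 18), (-24, -9)) = 32.45
d((-6, 18), (-22, 27)) = 18.3576
d((-6, 18), (-21, 13)) = 15.8114
d((-24, -9), (-22, 27)) = 36.0555
d((-24, -9), (-21, 13)) = 22.2036
d((-22, 27), (-21, 13)) = 14.0357

Closest pair: (-29, -24) and (-29, -16) with distance 8.0

The closest pair is (-29, -24) and (-29, -16) with Euclidean distance 8.0. For 7 points, brute-force pairwise comparison is shown above. For large n, the divide-and-conquer algorithm (sort by x, recurse on halves, check the dividing strip) achieves O(n log n).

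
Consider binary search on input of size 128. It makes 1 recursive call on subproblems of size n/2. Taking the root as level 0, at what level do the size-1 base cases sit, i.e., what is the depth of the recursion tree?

For divide and conquer with division factor 2:

Problem sizes at each level:
Level 0: 128
Level 1: 64
Level 2: 32
Level 3: 16
Level 4: 8
Level 5: 4
Level 6: 2
Level 7: 1

The root is level 0 and the size-1 base case is level 7 (the tree spans levels 0 through 7, i.e. 8 levels counting the root), so the depth is the number of divisions: log_2(128) = 7

The recursion tree depth is log_2(128) = 7. At each level, the problem size is divided by 2, so it takes 7 divisions to reduce to a base case of size 1. The algorithm makes 1 recursive call at each level.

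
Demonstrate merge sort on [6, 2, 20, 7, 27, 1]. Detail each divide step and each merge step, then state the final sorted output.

Merge sort trace:

Split: [6, 2, 20, 7, 27, 1] -> [6, 2, 20] and [7, 27, 1]
  Split: [6, 2, 20] -> [6] and [2, 20]
    Split: [2, 20] -> [2] and [20]
    Merge: [2] + [20] -> [2, 20]
  Merge: [6] + [2, 20] -> [2, 6, 20]
  Split: [7, 27, 1] -> [7] and [27, 1]
    Split: [27, 1] -> [27] and [1]
    Merge: [27] + [1] -> [1, 27]
  Merge: [7] + [1, 27] -> [1, 7, 27]
Merge: [2, 6, 20] + [1, 7, 27] -> [1, 2, 6, 7, 20, 27]

Final sorted array: [1, 2, 6, 7, 20, 27]

The merge sort proceeds by recursively splitting the array and merging sorted halves.
After all merges, the sorted array is [1, 2, 6, 7, 20, 27].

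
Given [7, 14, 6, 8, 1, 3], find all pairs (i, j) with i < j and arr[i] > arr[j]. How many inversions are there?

Finding inversions in [7, 14, 6, 8, 1, 3]:

(0, 2): arr[0]=7 > arr[2]=6
(0, 4): arr[0]=7 > arr[4]=1
(0, 5): arr[0]=7 > arr[5]=3
(1, 2): arr[1]=14 > arr[2]=6
(1, 3): arr[1]=14 > arr[3]=8
(1, 4): arr[1]=14 > arr[4]=1
(1, 5): arr[1]=14 > arr[5]=3
(2, 4): arr[2]=6 > arr[4]=1
(2, 5): arr[2]=6 > arr[5]=3
(3, 4): arr[3]=8 > arr[4]=1
(3, 5): arr[3]=8 > arr[5]=3

Total inversions: 11

The array has 11 inversion(s): (0,2), (0,4), (0,5), (1,2), (1,3), (1,4), (1,5), (2,4), (2,5), (3,4), (3,5). Each pair (i,j) satisfies i < j and arr[i] > arr[j].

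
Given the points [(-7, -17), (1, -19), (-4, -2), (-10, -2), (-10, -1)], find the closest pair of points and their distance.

Computing all pairwise distances among 5 points:

d((-7, -17), (1, -19)) = 8.2462
d((-7, -17), (-4, -2)) = 15.2971
d((-7, -17), (-10, -2)) = 15.2971
d((-7, -17), (-10, -1)) = 16.2788
d((1, -19), (-4, -2)) = 17.72
d((1, -19), (-10, -2)) = 20.2485
d((1, -19), (-10, -1)) = 21.095
d((-4, -2), (-10, -2)) = 6.0
d((-4, -2), (-10, -1)) = 6.0828
d((-10, -2), (-10, -1)) = 1.0 <-- minimum

Closest pair: (-10, -2) and (-10, -1) with distance 1.0

The closest pair is (-10, -2) and (-10, -1) with Euclidean distance 1.0. For 5 points, brute-force pairwise comparison is shown above. For large n, the divide-and-conquer algorithm (sort by x, recurse on halves, check the dividing strip) achieves O(n log n).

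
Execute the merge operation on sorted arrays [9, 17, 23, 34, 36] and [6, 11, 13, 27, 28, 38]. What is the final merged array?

Merging process:

Compare 9 vs 6: take 6 from right. Merged: [6]
Compare 9 vs 11: take 9 from left. Merged: [6, 9]
Compare 17 vs 11: take 11 from right. Merged: [6, 9, 11]
Compare 17 vs 13: take 13 from right. Merged: [6, 9, 11, 13]
Compare 17 vs 27: take 17 from left. Merged: [6, 9, 11, 13, 17]
Compare 23 vs 27: take 23 from left. Merged: [6, 9, 11, 13, 17, 23]
Compare 34 vs 27: take 27 from right. Merged: [6, 9, 11, 13, 17, 23, 27]
Compare 34 vs 28: take 28 from right. Merged: [6, 9, 11, 13, 17, 23, 27, 28]
Compare 34 vs 38: take 34 from left. Merged: [6, 9, 11, 13, 17, 23, 27, 28, 34]
Compare 36 vs 38: take 36 from left. Merged: [6, 9, 11, 13, 17, 23, 27, 28, 34, 36]
Append remaining from right: [38]. Merged: [6, 9, 11, 13, 17, 23, 27, 28, 34, 36, 38]

Final merged array: [6, 9, 11, 13, 17, 23, 27, 28, 34, 36, 38]
Total comparisons: 10

The merged array is [6, 9, 11, 13, 17, 23, 27, 28, 34, 36, 38], requiring 10 comparisons. The merge step runs in O(n) time where n is the total number of elements.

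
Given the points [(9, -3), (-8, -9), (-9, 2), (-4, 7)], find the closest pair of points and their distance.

Computing all pairwise distances among 4 points:

d((9, -3), (-8, -9)) = 18.0278
d((9, -3), (-9, 2)) = 18.6815
d((9, -3), (-4, 7)) = 16.4012
d((-8, -9), (-9, 2)) = 11.0454
d((-8, -9), (-4, 7)) = 16.4924
d((-9, 2), (-4, 7)) = 7.0711 <-- minimum

Closest pair: (-9, 2) and (-4, 7) with distance 7.0711

The closest pair is (-9, 2) and (-4, 7) with Euclidean distance 7.0711. For 4 points, brute-force pairwise comparison is shown above. For large n, the divide-and-conquer algorithm (sort by x, recurse on halves, check the dividing strip) achieves O(n log n).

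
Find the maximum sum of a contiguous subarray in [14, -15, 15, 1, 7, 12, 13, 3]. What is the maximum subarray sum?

Using Kadane's algorithm on [14, -15, 15, 1, 7, 12, 13, 3]:

Scanning through the array:
Position 1 (value -15): max_ending_here = -1, max_so_far = 14
Position 2 (value 15): max_ending_here = 15, max_so_far = 15
Position 3 (value 1): max_ending_here = 16, max_so_far = 16
Position 4 (value 7): max_ending_here = 23, max_so_far = 23
Position 5 (value 12): max_ending_here = 35, max_so_far = 35
Position 6 (value 13): max_ending_here = 48, max_so_far = 48
Position 7 (value 3): max_ending_here = 51, max_so_far = 51

Maximum subarray: [15, 1, 7, 12, 13, 3]
Maximum sum: 51

The maximum subarray is [15, 1, 7, 12, 13, 3] with sum 51. This subarray runs from index 2 to index 7.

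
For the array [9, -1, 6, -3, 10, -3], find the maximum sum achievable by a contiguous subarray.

Using Kadane's algorithm on [9, -1, 6, -3, 10, -3]:

Scanning through the array:
Position 1 (value -1): max_ending_here = 8, max_so_far = 9
Position 2 (value 6): max_ending_here = 14, max_so_far = 14
Position 3 (value -3): max_ending_here = 11, max_so_far = 14
Position 4 (value 10): max_ending_here = 21, max_so_far = 21
Position 5 (value -3): max_ending_here = 18, max_so_far = 21

Maximum subarray: [9, -1, 6, -3, 10]
Maximum sum: 21

The maximum subarray is [9, -1, 6, -3, 10] with sum 21. This subarray runs from index 0 to index 4.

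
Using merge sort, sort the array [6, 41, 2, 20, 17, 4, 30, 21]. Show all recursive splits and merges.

Merge sort trace:

Split: [6, 41, 2, 20, 17, 4, 30, 21] -> [6, 41, 2, 20] and [17, 4, 30, 21]
  Split: [6, 41, 2, 20] -> [6, 41] and [2, 20]
    Split: [6, 41] -> [6] and [41]
    Merge: [6] + [41] -> [6, 41]
    Split: [2, 20] -> [2] and [20]
    Merge: [2] + [20] -> [2, 20]
  Merge: [6, 41] + [2, 20] -> [2, 6, 20, 41]
  Split: [17, 4, 30, 21] -> [17, 4] and [30, 21]
    Split: [17, 4] -> [17] and [4]
    Merge: [17] + [4] -> [4, 17]
    Split: [30, 21] -> [30] and [21]
    Merge: [30] + [21] -> [21, 30]
  Merge: [4, 17] + [21, 30] -> [4, 17, 21, 30]
Merge: [2, 6, 20, 41] + [4, 17, 21, 30] -> [2, 4, 6, 17, 20, 21, 30, 41]

Final sorted array: [2, 4, 6, 17, 20, 21, 30, 41]

The merge sort proceeds by recursively splitting the array and merging sorted halves.
After all merges, the sorted array is [2, 4, 6, 17, 20, 21, 30, 41].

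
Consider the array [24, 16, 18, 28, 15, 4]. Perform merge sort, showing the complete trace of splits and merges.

Merge sort trace:

Split: [24, 16, 18, 28, 15, 4] -> [24, 16, 18] and [28, 15, 4]
  Split: [24, 16, 18] -> [24] and [16, 18]
    Split: [16, 18] -> [16] and [18]
    Merge: [16] + [18] -> [16, 18]
  Merge: [24] + [16, 18] -> [16, 18, 24]
  Split: [28, 15, 4] -> [28] and [15, 4]
    Split: [15, 4] -> [15] and [4]
    Merge: [15] + [4] -> [4, 15]
  Merge: [28] + [4, 15] -> [4, 15, 28]
Merge: [16, 18, 24] + [4, 15, 28] -> [4, 15, 16, 18, 24, 28]

Final sorted array: [4, 15, 16, 18, 24, 28]

The merge sort proceeds by recursively splitting the array and merging sorted halves.
After all merges, the sorted array is [4, 15, 16, 18, 24, 28].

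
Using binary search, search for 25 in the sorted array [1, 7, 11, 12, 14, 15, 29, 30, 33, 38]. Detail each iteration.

Binary search for 25 in [1, 7, 11, 12, 14, 15, 29, 30, 33, 38]:

lo=0, hi=9, mid=4, arr[mid]=14 -> 14 < 25, search right half
lo=5, hi=9, mid=7, arr[mid]=30 -> 30 > 25, search left half
lo=5, hi=6, mid=5, arr[mid]=15 -> 15 < 25, search right half
lo=6, hi=6, mid=6, arr[mid]=29 -> 29 > 25, search left half
lo=6 > hi=5, target 25 not found

Binary search determines that 25 is not in the array after 4 comparisons. The search space was exhausted without finding the target.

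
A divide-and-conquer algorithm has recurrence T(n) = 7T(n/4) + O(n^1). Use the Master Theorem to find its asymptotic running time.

Master Theorem for T(n) = 7T(n/4) + O(n^1):

a = 7, b = 4, c = 1
log_b(a) = log_4(7) = 1.4037

Case 1: c = 1 < log_4(7) = 1.4037
T(n) = O(n^(log_4 7))

For T(n) = 7T(n/4) + O(n^1): log_4(7) = 1.4037. This is Case 1 of the Master Theorem (c < log_b(a), work dominated by leaves), giving O(n^(log_4 7)).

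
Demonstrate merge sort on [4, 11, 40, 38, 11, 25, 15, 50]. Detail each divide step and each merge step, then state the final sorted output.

Merge sort trace:

Split: [4, 11, 40, 38, 11, 25, 15, 50] -> [4, 11, 40, 38] and [11, 25, 15, 50]
  Split: [4, 11, 40, 38] -> [4, 11] and [40, 38]
    Split: [4, 11] -> [4] and [11]
    Merge: [4] + [11] -> [4, 11]
    Split: [40, 38] -> [40] and [38]
    Merge: [40] + [38] -> [38, 40]
  Merge: [4, 11] + [38, 40] -> [4, 11, 38, 40]
  Split: [11, 25, 15, 50] -> [11, 25] and [15, 50]
    Split: [11, 25] -> [11] and [25]
    Merge: [11] + [25] -> [11, 25]
    Split: [15, 50] -> [15] and [50]
    Merge: [15] + [50] -> [15, 50]
  Merge: [11, 25] + [15, 50] -> [11, 15, 25, 50]
Merge: [4, 11, 38, 40] + [11, 15, 25, 50] -> [4, 11, 11, 15, 25, 38, 40, 50]

Final sorted array: [4, 11, 11, 15, 25, 38, 40, 50]

The merge sort proceeds by recursively splitting the array and merging sorted halves.
After all merges, the sorted array is [4, 11, 11, 15, 25, 38, 40, 50].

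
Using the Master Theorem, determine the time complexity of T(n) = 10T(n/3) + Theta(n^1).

Master Theorem for T(n) = 10T(n/3) + O(n^1):

a = 10, b = 3, c = 1
log_b(a) = log_3(10) = 2.0959

Case 1: c = 1 < log_3(10) = 2.0959
T(n) = O(n^(log_3 10))

For T(n) = 10T(n/3) + O(n^1): log_3(10) = 2.0959. This is Case 1 of the Master Theorem (c < log_b(a), work dominated by leaves), giving O(n^(log_3 10)).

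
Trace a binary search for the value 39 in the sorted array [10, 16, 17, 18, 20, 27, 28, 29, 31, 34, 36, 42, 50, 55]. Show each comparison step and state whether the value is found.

Binary search for 39 in [10, 16, 17, 18, 20, 27, 28, 29, 31, 34, 36, 42, 50, 55]:

lo=0, hi=13, mid=6, arr[mid]=28 -> 28 < 39, search right half
lo=7, hi=13, mid=10, arr[mid]=36 -> 36 < 39, search right half
lo=11, hi=13, mid=12, arr[mid]=50 -> 50 > 39, search left half
lo=11, hi=11, mid=11, arr[mid]=42 -> 42 > 39, search left half
lo=11 > hi=10, target 39 not found

Binary search determines that 39 is not in the array after 4 comparisons. The search space was exhausted without finding the target.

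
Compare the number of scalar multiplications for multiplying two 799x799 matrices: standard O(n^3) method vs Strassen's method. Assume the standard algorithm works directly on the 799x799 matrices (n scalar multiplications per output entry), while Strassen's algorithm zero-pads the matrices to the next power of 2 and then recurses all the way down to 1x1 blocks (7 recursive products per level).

Matrix multiplication for 799x799 matrices:

Strassen's algorithm requires power-of-2 dimensions. Pad 799x799 to 1024x1024 (next power of 2).

Standard algorithm: 799^3 = 510082399 multiplications
Strassen's algorithm: 7^(log2(1024)) = 7^10 = 282475249 multiplications
Savings: 510082399 - 282475249 = 227607150 multiplications

Standard: 510082399 multiplications (799^3). Strassen: 282475249 multiplications (7^10, after padding to 1024x1024). Strassen reduces 8 recursive multiplications to 7 at each level.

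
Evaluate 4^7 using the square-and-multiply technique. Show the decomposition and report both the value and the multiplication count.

Computing 4^7 by squaring (build up from 4^1; each line after the first costs one multiplication):

4^1 = 4
4^2 = (4^1)^2 = 4^2 = 16
4^3 = 4 * 4^2 = 4 * 16 = 64
4^6 = (4^3)^2 = 64^2 = 4096
4^7 = 4 * 4^6 = 4 * 4096 = 16384

Result: 16384
Multiplications needed: 4 (4 lines after 4^1)

4^7 = 16384. Using exponentiation by squaring, this requires 4 multiplications. The key idea: if the exponent is even, square the half-power; if odd, multiply by the base once.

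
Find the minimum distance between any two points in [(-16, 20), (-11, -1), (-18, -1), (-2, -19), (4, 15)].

Computing all pairwise distances among 5 points:

d((-16, 20), (-11, -1)) = 21.587
d((-16, 20), (-18, -1)) = 21.095
d((-16, 20), (-2, -19)) = 41.4367
d((-16, 20), (4, 15)) = 20.6155
d((-11, -1), (-18, -1)) = 7.0 <-- minimum
d((-11, -1), (-2, -19)) = 20.1246
d((-11, -1), (4, 15)) = 21.9317
d((-18, -1), (-2, -19)) = 24.0832
d((-18, -1), (4, 15)) = 27.2029
d((-2, -19), (4, 15)) = 34.5254

Closest pair: (-11, -1) and (-18, -1) with distance 7.0

The closest pair is (-11, -1) and (-18, -1) with Euclidean distance 7.0. For 5 points, brute-force pairwise comparison is shown above. For large n, the divide-and-conquer algorithm (sort by x, recurse on halves, check the dividing strip) achieves O(n log n).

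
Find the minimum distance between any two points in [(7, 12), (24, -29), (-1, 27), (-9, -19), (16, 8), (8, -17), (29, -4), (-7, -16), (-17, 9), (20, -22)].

Computing all pairwise distances among 10 points:

d((7, 12), (24, -29)) = 44.3847
d((7, 12), (-1, 27)) = 17.0
d((7, 12), (-9, -19)) = 34.8855
d((7, 12), (16, 8)) = 9.8489
d((7, 12), (8, -17)) = 29.0172
d((7, 12), (29, -4)) = 27.2029
d((7, 12), (-7, -16)) = 31.305
d((7, 12), (-17, 9)) = 24.1868
d((7, 12), (20, -22)) = 36.4005
d((24, -29), (-1, 27)) = 61.327
d((24, -29), (-9, -19)) = 34.4819
d((24, -29), (16, 8)) = 37.855
d((24, -29), (8, -17)) = 20.0
d((24, -29), (29, -4)) = 25.4951
d((24, -29), (-7, -16)) = 33.6155
d((24, -29), (-17, 9)) = 55.9017
d((24, -29), (20, -22)) = 8.0623
d((-1, 27), (-9, -19)) = 46.6905
d((-1, 27), (16, 8)) = 25.4951
d((-1, 27), (8, -17)) = 44.911
d((-1, 27), (29, -4)) = 43.1393
d((-1, 27), (-7, -16)) = 43.4166
d((-1, 27), (-17, 9)) = 24.0832
d((-1, 27), (20, -22)) = 53.3104
d((-9, -19), (16, 8)) = 36.7967
d((-9, -19), (8, -17)) = 17.1172
d((-9, -19), (29, -4)) = 40.8534
d((-9, -19), (-7, -16)) = 3.6056 <-- minimum
d((-9, -19), (-17, 9)) = 29.1204
d((-9, -19), (20, -22)) = 29.1548
d((16, 8), (8, -17)) = 26.2488
d((16, 8), (29, -4)) = 17.6918
d((16, 8), (-7, -16)) = 33.2415
d((16, 8), (-17, 9)) = 33.0151
d((16, 8), (20, -22)) = 30.2655
d((8, -17), (29, -4)) = 24.6982
d((8, -17), (-7, -16)) = 15.0333
d((8, -17), (-17, 9)) = 36.0694
d((8, -17), (20, -22)) = 13.0
d((29, -4), (-7, -16)) = 37.9473
d((29, -4), (-17, 9)) = 47.8017
d((29, -4), (20, -22)) = 20.1246
d((-7, -16), (-17, 9)) = 26.9258
d((-7, -16), (20, -22)) = 27.6586
d((-17, 9), (20, -22)) = 48.2701

Closest pair: (-9, -19) and (-7, -16) with distance 3.6056

The closest pair is (-9, -19) and (-7, -16) with Euclidean distance 3.6056. For 10 points, brute-force pairwise comparison is shown above. For large n, the divide-and-conquer algorithm (sort by x, recurse on halves, check the dividing strip) achieves O(n log n).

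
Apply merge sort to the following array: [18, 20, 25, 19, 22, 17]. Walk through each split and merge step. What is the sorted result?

Merge sort trace:

Split: [18, 20, 25, 19, 22, 17] -> [18, 20, 25] and [19, 22, 17]
  Split: [18, 20, 25] -> [18] and [20, 25]
    Split: [20, 25] -> [20] and [25]
    Merge: [20] + [25] -> [20, 25]
  Merge: [18] + [20, 25] -> [18, 20, 25]
  Split: [19, 22, 17] -> [19] and [22, 17]
    Split: [22, 17] -> [22] and [17]
    Merge: [22] + [17] -> [17, 22]
  Merge: [19] + [17, 22] -> [17, 19, 22]
Merge: [18, 20, 25] + [17, 19, 22] -> [17, 18, 19, 20, 22, 25]

Final sorted array: [17, 18, 19, 20, 22, 25]

The merge sort proceeds by recursively splitting the array and merging sorted halves.
After all merges, the sorted array is [17, 18, 19, 20, 22, 25].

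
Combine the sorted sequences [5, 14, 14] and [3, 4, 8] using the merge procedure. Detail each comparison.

Merging process:

Compare 5 vs 3: take 3 from right. Merged: [3]
Compare 5 vs 4: take 4 from right. Merged: [3, 4]
Compare 5 vs 8: take 5 from left. Merged: [3, 4, 5]
Compare 14 vs 8: take 8 from right. Merged: [3, 4, 5, 8]
Append remaining from left: [14, 14]. Merged: [3, 4, 5, 8, 14, 14]

Final merged array: [3, 4, 5, 8, 14, 14]
Total comparisons: 4

The merged array is [3, 4, 5, 8, 14, 14], requiring 4 comparisons. The merge step runs in O(n) time where n is the total number of elements.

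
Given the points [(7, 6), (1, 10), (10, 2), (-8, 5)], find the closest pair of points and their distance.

Computing all pairwise distances among 4 points:

d((7, 6), (1, 10)) = 7.2111
d((7, 6), (10, 2)) = 5.0 <-- minimum
d((7, 6), (-8, 5)) = 15.0333
d((1, 10), (10, 2)) = 12.0416
d((1, 10), (-8, 5)) = 10.2956
d((10, 2), (-8, 5)) = 18.2483

Closest pair: (7, 6) and (10, 2) with distance 5.0

The closest pair is (7, 6) and (10, 2) with Euclidean distance 5.0. For 4 points, brute-force pairwise comparison is shown above. For large n, the divide-and-conquer algorithm (sort by x, recurse on halves, check the dividing strip) achieves O(n log n).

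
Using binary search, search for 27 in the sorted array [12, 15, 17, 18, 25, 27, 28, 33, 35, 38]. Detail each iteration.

Binary search for 27 in [12, 15, 17, 18, 25, 27, 28, 33, 35, 38]:

lo=0, hi=9, mid=4, arr[mid]=25 -> 25 < 27, search right half
lo=5, hi=9, mid=7, arr[mid]=33 -> 33 > 27, search left half
lo=5, hi=6, mid=5, arr[mid]=27 -> Found target at index 5!

Binary search finds 27 at index 5 after 3 comparisons. The search repeatedly halves the search space by comparing with the middle element.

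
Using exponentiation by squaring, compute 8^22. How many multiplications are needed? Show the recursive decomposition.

Computing 8^22 by squaring (build up from 8^1; each line after the first costs one multiplication):

8^1 = 8
8^2 = (8^1)^2 = 8^2 = 64
8^4 = (8^2)^2 = 64^2 = 4096
8^5 = 8 * 8^4 = 8 * 4096 = 32768
8^10 = (8^5)^2 = 32768^2 = 1073741824
8^11 = 8 * 8^10 = 8 * 1073741824 = 8589934592
8^22 = (8^11)^2 = 8589934592^2 = 73786976294838206464

Result: 73786976294838206464
Multiplications needed: 6 (6 lines after 8^1)

8^22 = 73786976294838206464. Using exponentiation by squaring, this requires 6 multiplications. The key idea: if the exponent is even, square the half-power; if odd, multiply by the base once.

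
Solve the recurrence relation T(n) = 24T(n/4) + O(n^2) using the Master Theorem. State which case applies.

Master Theorem for T(n) = 24T(n/4) + O(n^2):

a = 24, b = 4, c = 2
log_b(a) = log_4(24) = 2.2925

Case 1: c = 2 < log_4(24) = 2.2925
T(n) = O(n^(log_4 24))

For T(n) = 24T(n/4) + O(n^2): log_4(24) = 2.2925. This is Case 1 of the Master Theorem (c < log_b(a), work dominated by leaves), giving O(n^(log_4 24)).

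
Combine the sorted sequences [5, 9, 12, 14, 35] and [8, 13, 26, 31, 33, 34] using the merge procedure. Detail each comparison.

Merging process:

Compare 5 vs 8: take 5 from left. Merged: [5]
Compare 9 vs 8: take 8 from right. Merged: [5, 8]
Compare 9 vs 13: take 9 from left. Merged: [5, 8, 9]
Compare 12 vs 13: take 12 from left. Merged: [5, 8, 9, 12]
Compare 14 vs 13: take 13 from right. Merged: [5, 8, 9, 12, 13]
Compare 14 vs 26: take 14 from left. Merged: [5, 8, 9, 12, 13, 14]
Compare 35 vs 26: take 26 from right. Merged: [5, 8, 9, 12, 13, 14, 26]
Compare 35 vs 31: take 31 from right. Merged: [5, 8, 9, 12, 13, 14, 26, 31]
Compare 35 vs 33: take 33 from right. Merged: [5, 8, 9, 12, 13, 14, 26, 31, 33]
Compare 35 vs 34: take 34 from right. Merged: [5, 8, 9, 12, 13, 14, 26, 31, 33, 34]
Append remaining from left: [35]. Merged: [5, 8, 9, 12, 13, 14, 26, 31, 33, 34, 35]

Final merged array: [5, 8, 9, 12, 13, 14, 26, 31, 33, 34, 35]
Total comparisons: 10

The merged array is [5, 8, 9, 12, 13, 14, 26, 31, 33, 34, 35], requiring 10 comparisons. The merge step runs in O(n) time where n is the total number of elements.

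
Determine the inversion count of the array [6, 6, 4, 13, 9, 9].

Finding inversions in [6, 6, 4, 13, 9, 9]:

(0, 2): arr[0]=6 > arr[2]=4
(1, 2): arr[1]=6 > arr[2]=4
(3, 4): arr[3]=13 > arr[4]=9
(3, 5): arr[3]=13 > arr[5]=9

Total inversions: 4

The array has 4 inversion(s): (0,2), (1,2), (3,4), (3,5). Each pair (i,j) satisfies i < j and arr[i] > arr[j].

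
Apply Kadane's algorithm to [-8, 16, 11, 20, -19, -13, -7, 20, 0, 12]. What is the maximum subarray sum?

Using Kadane's algorithm on [-8, 16, 11, 20, -19, -13, -7, 20, 0, 12]:

Scanning through the array:
Position 1 (value 16): max_ending_here = 16, max_so_far = 16
Position 2 (value 11): max_ending_here = 27, max_so_far = 27
Position 3 (value 20): max_ending_here = 47, max_so_far = 47
Position 4 (value -19): max_ending_here = 28, max_so_far = 47
Position 5 (value -13): max_ending_here = 15, max_so_far = 47
Position 6 (value -7): max_ending_here = 8, max_so_far = 47
Position 7 (value 20): max_ending_here = 28, max_so_far = 47
Position 8 (value 0): max_ending_here = 28, max_so_far = 47
Position 9 (value 12): max_ending_here = 40, max_so_far = 47

Maximum subarray: [16, 11, 20]
Maximum sum: 47

The maximum subarray is [16, 11, 20] with sum 47. This subarray runs from index 1 to index 3.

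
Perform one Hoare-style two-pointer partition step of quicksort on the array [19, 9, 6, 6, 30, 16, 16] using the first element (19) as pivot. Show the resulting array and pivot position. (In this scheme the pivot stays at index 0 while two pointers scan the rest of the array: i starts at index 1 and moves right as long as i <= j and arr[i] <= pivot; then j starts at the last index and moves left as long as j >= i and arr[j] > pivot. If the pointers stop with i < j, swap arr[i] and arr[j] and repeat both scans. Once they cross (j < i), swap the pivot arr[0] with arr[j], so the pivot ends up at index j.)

Hoare-style two-pointer partition with pivot = 19:

Initial array: [19, 9, 6, 6, 30, 16, 16]

Pointers start at i = 1, j = 6.
i stops at index 4 (arr[4]=30 > 19), j stops at index 6 (arr[6]=16 <= 19): swap arr[4] and arr[6], array becomes [19, 9, 6, 6, 16, 16, 30]
i ends at 6, j ends at 5: the pointers have crossed (j < i), so scanning stops.

Swap pivot arr[0] with arr[5] to place pivot at position 5: [16, 9, 6, 6, 16, 19, 30]
Pivot position: 5

After partitioning with pivot 19, the array becomes [16, 9, 6, 6, 16, 19, 30]. The pivot is placed at index 5. All elements to the left of the pivot are <= 19, and all elements to the right are > 19.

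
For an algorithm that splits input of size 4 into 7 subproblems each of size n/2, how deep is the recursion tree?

For divide and conquer with division factor 2:

Problem sizes at each level:
Level 0: 4
Level 1: 2
Level 2: 1

The root is level 0 and the size-1 base case is level 2 (the tree spans levels 0 through 2, i.e. 3 levels counting the root), so the depth is the number of divisions: log_2(4) = 2

The recursion tree depth is log_2(4) = 2. At each level, the problem size is divided by 2, so it takes 2 divisions to reduce to a base case of size 1. The algorithm makes 7 recursive calls at each level.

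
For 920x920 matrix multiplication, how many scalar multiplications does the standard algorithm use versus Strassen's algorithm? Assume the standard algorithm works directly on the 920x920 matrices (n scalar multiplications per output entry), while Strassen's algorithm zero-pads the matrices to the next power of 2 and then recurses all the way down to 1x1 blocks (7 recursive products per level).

Matrix multiplication for 920x920 matrices:

Strassen's algorithm requires power-of-2 dimensions. Pad 920x920 to 1024x1024 (next power of 2).

Standard algorithm: 920^3 = 778688000 multiplications
Strassen's algorithm: 7^(log2(1024)) = 7^10 = 282475249 multiplications
Savings: 778688000 - 282475249 = 496212751 multiplications

Standard: 778688000 multiplications (920^3). Strassen: 282475249 multiplications (7^10, after padding to 1024x1024). Strassen reduces 8 recursive multiplications to 7 at each level.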